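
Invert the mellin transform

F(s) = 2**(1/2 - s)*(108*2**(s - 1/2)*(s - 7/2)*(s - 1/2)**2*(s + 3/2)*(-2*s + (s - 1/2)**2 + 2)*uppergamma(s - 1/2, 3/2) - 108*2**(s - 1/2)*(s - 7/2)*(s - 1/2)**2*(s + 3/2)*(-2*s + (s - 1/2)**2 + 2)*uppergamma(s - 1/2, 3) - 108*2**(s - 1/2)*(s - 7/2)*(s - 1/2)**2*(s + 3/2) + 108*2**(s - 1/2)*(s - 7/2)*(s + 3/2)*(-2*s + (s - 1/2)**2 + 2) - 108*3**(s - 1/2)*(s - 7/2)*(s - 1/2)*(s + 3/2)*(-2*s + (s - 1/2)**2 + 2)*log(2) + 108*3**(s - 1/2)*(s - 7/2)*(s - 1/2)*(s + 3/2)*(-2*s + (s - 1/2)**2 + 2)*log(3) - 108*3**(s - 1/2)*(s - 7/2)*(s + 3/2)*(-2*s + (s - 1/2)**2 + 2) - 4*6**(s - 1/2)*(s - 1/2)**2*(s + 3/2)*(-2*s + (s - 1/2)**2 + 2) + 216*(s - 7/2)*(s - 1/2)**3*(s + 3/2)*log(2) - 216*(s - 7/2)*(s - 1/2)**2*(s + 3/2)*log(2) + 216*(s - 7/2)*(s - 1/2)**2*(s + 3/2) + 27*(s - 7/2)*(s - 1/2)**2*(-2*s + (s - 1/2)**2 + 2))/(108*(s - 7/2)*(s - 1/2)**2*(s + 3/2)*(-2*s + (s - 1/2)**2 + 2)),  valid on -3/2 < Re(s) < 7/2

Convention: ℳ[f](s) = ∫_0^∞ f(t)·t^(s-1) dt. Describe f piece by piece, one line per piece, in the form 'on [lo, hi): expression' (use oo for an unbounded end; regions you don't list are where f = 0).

invert the shared t-power to get t on [0, 1/2); log(t)/t**2 on [1/2, 1); log(t)/t on [1, 3/2); …
invert the shared t-power to get t**2 on [0, 1/2); log(t)/t on [1/2, 1); log(t) on [1, 3/2); …
along the cuts 1/2, 1, 3/2, 3, ℳ[f](s) splits into 5 integrals
on [0, 1/2): add ∫ t**(3/2)·t^(s-1) dt
segment 1/2 to 1 holds log(t)/t**(3/2); add its integral
[1, 3/2) adds the kernel integral of log(t)/sqrt(t)
[3/2, 3) adds the kernel integral of exp(-t)/sqrt(t)
segment 3 to ∞ holds t**(-7/2); add its integral

on [0, 1/2): t**(3/2)
on [1/2, 1): log(t)/t**(3/2)
on [1, 3/2): log(t)/sqrt(t)
on [3/2, 3): exp(-t)/sqrt(t)
on [3, oo): t**(-7/2)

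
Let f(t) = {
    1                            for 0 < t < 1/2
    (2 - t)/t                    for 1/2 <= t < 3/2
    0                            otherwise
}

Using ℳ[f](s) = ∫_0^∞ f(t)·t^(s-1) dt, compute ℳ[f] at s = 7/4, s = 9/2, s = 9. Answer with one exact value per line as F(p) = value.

F(7/4) = 2**(1/4)*(-22 + 19*3**(3/4))/21
F(9/2) = sqrt(2)*(-22 + 405*sqrt(3))/1008
F(9) = 9839/4608

reversing the shared t-power: t on [0, 1/2); 2 - t on [1/2, 3/2)
along the cuts 1/2, ℳ[f](s) splits into 2 integrals
[0, 1/2) adds the kernel integral of 1
∫ (2 - t)/t·t^(s-1) over [1/2, 3/2)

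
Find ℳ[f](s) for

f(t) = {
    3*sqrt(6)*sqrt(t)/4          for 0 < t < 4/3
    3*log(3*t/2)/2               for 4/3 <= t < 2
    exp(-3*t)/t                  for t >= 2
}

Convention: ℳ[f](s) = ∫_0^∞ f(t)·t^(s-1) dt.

3**(1 - 2*s)*(-12**s*s**2*log(2) + 12**s*sqrt(2)*s**2 - 12**s*s*log(2)/2 + 12**s*s + 12**s/2 + 18**s*s**2*log(3) - 18**s*s + 18**s*s*log(3)/2 - 18**s/2 + 2*3**s*s**3*uppergamma(s - 1, 6) + 3**s*s**2*uppergamma(s - 1, 6))/(s**2*(2*s + 1))
  Re(s) > -1/2

back out the shared t-power: 3*sqrt(6)*t**(3/2)/4 on [0, 4/3); 3*t*log(3*t/2)/2 on [4/3, 2); exp(-3*t) on [2, ∞)
back out the common scale on t: t**(3/2) on [0, 2); t*log(t) on [2, 3); exp(-2*t) on [3, ∞)
slice at 4/3, 2, transform all 3 pieces, and sum them
on [0, 4/3) integrate f = 3*sqrt(6)*sqrt(t)/4 against the kernel
segment [4/3, 2) carries 3*log(3*t/2)/2; integrate it
[2, ∞) adds the kernel integral of exp(-3*t)/t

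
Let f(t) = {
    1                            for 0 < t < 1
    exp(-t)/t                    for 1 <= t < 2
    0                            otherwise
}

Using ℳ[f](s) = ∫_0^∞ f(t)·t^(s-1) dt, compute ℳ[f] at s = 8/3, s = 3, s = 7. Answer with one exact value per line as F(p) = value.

F(8/3) = -uppergamma(5/3, 2) + 3/8 + uppergamma(5/3, 1)
F(3) = -3*exp(-2) + 1/3 + 2*exp(-1)
F(7) = -872*exp(-2) + 1/7 + 326*exp(-1)

remove the shared t-power first: t on [0, 1); exp(-t) on [1, 2)
breakpoints 1: one integral from each of the 2 segments
for t in [0, 1): the term is ∫ 1·t^(s-1)
the [1, 2) slice contributes ∫ exp(-t)/t·t^(s-1) dt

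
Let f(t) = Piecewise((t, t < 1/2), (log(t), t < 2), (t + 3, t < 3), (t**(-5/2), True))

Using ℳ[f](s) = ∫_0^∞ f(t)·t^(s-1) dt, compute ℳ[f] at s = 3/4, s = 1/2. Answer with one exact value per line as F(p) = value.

F(3/4) = 2**(1/4)*(-436*sqrt(2) + 2*2**(3/4)*3**(1/4) + 65 + log(2**(42 + 84*sqrt(2))) + 180*6**(3/4))/63
F(1/2) = sqrt(2)*(-330 + sqrt(2) + 108*log(2) + 144*sqrt(6))/36

cuts at 1/2, 2, 3: linearity sums the 4 kernel integrals
on [0, 1/2): add ∫ t·t^(s-1) dt
between 1/2 and 2 the integrand is log(t)·t^(s-1)
piece [2, 3): integrate (t + 3) against the kernel
segment 3 to ∞ holds t**(-5/2); add its integral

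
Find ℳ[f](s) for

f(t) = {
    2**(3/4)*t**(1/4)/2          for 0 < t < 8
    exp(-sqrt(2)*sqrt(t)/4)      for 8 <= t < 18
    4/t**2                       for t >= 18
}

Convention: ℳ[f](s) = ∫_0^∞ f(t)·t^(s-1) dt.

strip the common scale on t: t**(1/4) on [0, 4); exp(-sqrt(t)/2) on [4, 9); t**(-2) on [9, ∞)
reversing the power substitution: sqrt(t) on [0, 2); exp(-t/2) on [2, 3); t**(-4) on [3, ∞)
the 3 pieces separated at 8, 18 each add one integral
on [0, 8) integrate f = 2**(3/4)*t**(1/4)/2 against the kernel
segment [8, 18) carries exp(-sqrt(2)*sqrt(t)/4); integrate it
∫ 4/t**2·t^(s-1) over [18, ∞)

2**s*(324*2**(2*s + 1/2)*(s - 2) + 162*4**s*(s - 2)*(4*s + 1)*uppergamma(2*s, 1) - 162*4**s*(s - 2)*(4*s + 1)*uppergamma(2*s, 3/2) - 9**s*(4*s + 1))/(81*(s - 2)*(4*s + 1))
  -1/4 < Re(s) < 2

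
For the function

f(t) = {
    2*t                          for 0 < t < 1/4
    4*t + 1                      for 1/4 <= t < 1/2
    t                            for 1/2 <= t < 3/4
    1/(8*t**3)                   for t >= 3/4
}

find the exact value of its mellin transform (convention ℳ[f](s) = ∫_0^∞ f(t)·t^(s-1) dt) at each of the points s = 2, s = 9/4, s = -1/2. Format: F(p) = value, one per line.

F(2) = 33/64
F(9/4) = sqrt(2)*(-70 + 424*2**(1/4) + 659*3**(1/4))/3744
F(-1/2) = sqrt(2) + 599*sqrt(3)/567 + 2

remove the common scale on t first: t on [0, 1/2); 2*t + 1 on [1/2, 1); t/2 on [1, 3/2); …
linearity at 1/4, 1/2, 3/4 turns ℳ[f](s) into 4 summed integrals
over [0, 1/4), the kernel integral of 2*t enters the sum
between 1/4 and 1/2 the integrand is (4*t + 1)·t^(s-1)
[1/2, 3/4) adds the kernel integral of t
the [3/4, ∞) slice contributes ∫ 1/(8*t**3)·t^(s-1) dt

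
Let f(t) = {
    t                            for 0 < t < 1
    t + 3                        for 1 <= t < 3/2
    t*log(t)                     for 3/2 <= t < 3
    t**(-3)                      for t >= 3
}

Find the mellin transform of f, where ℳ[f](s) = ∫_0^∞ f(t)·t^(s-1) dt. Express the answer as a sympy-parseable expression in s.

(-162*2**s*s*(s - 3)*(s**2 + 2*s + 1) - 162*2**s*(s - 3)*(s**2 + 2*s + 1) - 81*3**s*s**2*(s - 3)*(s + 1)*log(3) + 81*3**s*s**2*(s - 3)*(s + 1)*log(2) - 81*3**s*s*(s - 3)*(s + 1)*log(3) + 81*3**s*s*(s - 3)*(s + 1)*log(2) + 81*3**s*s*(s - 3)*(s + 1) + 243*3**s*s*(s - 3)*(s**2 + 2*s + 1) + 162*3**s*(s - 3)*(s**2 + 2*s + 1) + 162*6**s*s**2*(s - 3)*(s + 1)*log(3) - 162*6**s*s*(s - 3)*(s + 1) + 162*6**s*s*(s - 3)*(s + 1)*log(3) - 2*6**s*s*(s + 1)*(s**2 + 2*s + 1))/(54*2**s*s*(s - 3)*(s + 1)*(s**2 + 2*s + 1))
  -1 < Re(s) < 3

cuts at 1, 3/2, 3: linearity sums the 4 kernel integrals
over [0, 1), the kernel integral of t enters the sum
∫ (t + 3)·t^(s-1) over [1, 3/2)
segment [3/2, 3) carries t*log(t); integrate it
segment [3, ∞) carries t**(-3); integrate it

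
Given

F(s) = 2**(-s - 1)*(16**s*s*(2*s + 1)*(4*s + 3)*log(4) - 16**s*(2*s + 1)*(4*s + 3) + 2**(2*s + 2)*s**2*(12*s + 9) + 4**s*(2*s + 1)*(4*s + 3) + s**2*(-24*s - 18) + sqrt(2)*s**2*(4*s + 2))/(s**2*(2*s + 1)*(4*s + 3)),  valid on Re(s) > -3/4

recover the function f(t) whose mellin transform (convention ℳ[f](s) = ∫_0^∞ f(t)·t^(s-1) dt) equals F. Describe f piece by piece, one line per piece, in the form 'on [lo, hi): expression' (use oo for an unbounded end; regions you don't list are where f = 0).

on [0, 1/2): 2**(1/4)*t**(3/4)/2
on [1/2, 2): 3*sqrt(2)*sqrt(t)/2
on [2, 8): log(sqrt(2)*sqrt(t)/2)

reversing the common scale on t: t**(3/4) on [0, 1/4); 3*sqrt(t) on [1/4, 1); log(sqrt(t)) on [1, 4)
the power substitution comes off first: t**(3/2) on [0, 1/2); 3*t on [1/2, 1); log(t) on [1, 2)
treat the 3 regions marked off by 1/2, 2 separately and sum
on [0, 1/2): add ∫ 2**(1/4)*t**(3/4)/2·t^(s-1) dt
∫ 3*sqrt(2)*sqrt(t)/2·t^(s-1) over [1/2, 2)
on [2, 8): add ∫ log(sqrt(2)*sqrt(t)/2)·t^(s-1) dt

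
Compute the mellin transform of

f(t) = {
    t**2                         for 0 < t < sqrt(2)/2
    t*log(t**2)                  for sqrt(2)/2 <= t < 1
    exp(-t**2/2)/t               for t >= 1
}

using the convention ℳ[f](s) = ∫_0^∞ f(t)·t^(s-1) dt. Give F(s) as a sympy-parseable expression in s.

2**(-s/2 - 3/2)*(2**s*(s + 2)*(4*s + (s - 1)**2)*uppergamma(s/2 - 1/2, 1/2) + 2**(s/2 + 5/2)*(-s - 2) + 4*s + (s - 1)*(s + 2)*log(4) + 4*(s + 2)*log(2) + sqrt(2)*(4*s + (s - 1)**2) + 8)/((s + 2)*(4*s + (s - 1)**2))
  Re(s) > -2

the shared t-power comes off first: t**3 on [0, sqrt(2)/2); t**2*log(t**2) on [sqrt(2)/2, 1); exp(-t**2/2) on [1, ∞)
the power substitution comes off first: t**(3/2) on [0, 1/2); t*log(t) on [1/2, 1); exp(-t/2) on [1, ∞)
the 3 pieces separated at sqrt(2)/2, 1 each add one integral
segment [0, sqrt(2)/2) carries t**2; integrate it
piece [sqrt(2)/2, 1): integrate t*log(t**2) against the kernel
[1, ∞) adds the kernel integral of exp(-t**2/2)/t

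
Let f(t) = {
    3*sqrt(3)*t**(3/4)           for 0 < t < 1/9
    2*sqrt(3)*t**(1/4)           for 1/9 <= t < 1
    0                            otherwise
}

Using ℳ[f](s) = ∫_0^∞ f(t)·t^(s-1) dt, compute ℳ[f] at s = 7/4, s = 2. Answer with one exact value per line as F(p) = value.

peel off the common scale on t: 3**(3/4)*t**(3/4) on [0, 1/3); 2*3**(1/4)*t**(1/4) on [1/3, 3)
strip the common scale on t: t**(3/4) on [0, 1); 2*t**(1/4) on [1, 9)
the power substitution comes off first: t**(3/2) on [0, 1); 2*sqrt(t) on [1, 3)
linearity at 1/9 turns ℳ[f](s) into 2 summed integrals
on [0, 1/9): add ∫ 3*sqrt(3)*t**(3/4)·t^(s-1) dt
∫ 2*sqrt(3)*t**(1/4)·t^(s-1) over [1/9, 1)

F(7/4) = 134*sqrt(3)/135
F(2) = -52/8019 + 8*sqrt(3)/9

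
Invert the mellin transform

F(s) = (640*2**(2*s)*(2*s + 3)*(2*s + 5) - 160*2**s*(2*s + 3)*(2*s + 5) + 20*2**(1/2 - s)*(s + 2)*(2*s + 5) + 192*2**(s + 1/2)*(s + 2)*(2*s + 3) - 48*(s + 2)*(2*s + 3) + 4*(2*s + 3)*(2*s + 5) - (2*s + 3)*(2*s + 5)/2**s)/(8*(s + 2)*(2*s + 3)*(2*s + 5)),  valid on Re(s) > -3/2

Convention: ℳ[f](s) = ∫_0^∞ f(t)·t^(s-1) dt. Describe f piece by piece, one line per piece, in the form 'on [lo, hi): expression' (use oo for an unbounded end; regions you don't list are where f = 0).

the 4 pieces separated at 1/2, 1, 2 each add one integral
for t in [0, 1/2): the term is ∫ 5*t**(3/2)·t^(s-1)
segment 1/2 to 1 holds t**2/2; add its integral
over [1, 2), the kernel integral of 3*t**(5/2) enters the sum
between 2 and 4 the integrand is 5*t**2·t^(s-1)

on [0, 1/2): 5*t**(3/2)
on [1/2, 1): t**2/2
on [1, 2): 3*t**(5/2)
on [2, 4): 5*t**2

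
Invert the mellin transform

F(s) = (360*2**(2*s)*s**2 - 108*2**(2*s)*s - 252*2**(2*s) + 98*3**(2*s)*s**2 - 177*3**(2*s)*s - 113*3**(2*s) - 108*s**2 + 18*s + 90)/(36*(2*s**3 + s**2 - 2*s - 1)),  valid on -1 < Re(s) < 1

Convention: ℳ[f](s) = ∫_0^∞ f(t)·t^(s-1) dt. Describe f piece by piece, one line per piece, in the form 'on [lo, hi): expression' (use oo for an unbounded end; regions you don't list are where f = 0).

on [0, 1): t/2
on [1, 4): sqrt(t)*(sqrt(t) + 1)
on [4, 9): t/4
on [9, oo): 8/t

invert the shared t-power to get sqrt(t)/2 on [0, 1); sqrt(t) + 1 on [1, 4); sqrt(t)/4 on [4, 9); …
undo the power substitution: t/2 on [0, 1); t + 1 on [1, 2); t/4 on [2, 3); …
invert the common scale on t to get t on [0, 1/2); 2*t + 1 on [1/2, 1); t/2 on [1, 3/2); …
linearity at 1, 4, 9 turns ℳ[f](s) into 4 summed integrals
[0, 1) adds the kernel integral of t/2
∫ over [1, 4) of sqrt(t)*(sqrt(t) + 1)·t^(s-1) joins the sum
over [4, 9), the kernel integral of t/4 enters the sum
on [9, ∞): add ∫ 8/t·t^(s-1) dt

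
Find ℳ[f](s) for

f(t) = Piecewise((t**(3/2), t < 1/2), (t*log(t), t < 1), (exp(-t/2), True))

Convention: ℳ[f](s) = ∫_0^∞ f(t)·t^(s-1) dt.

along the cuts 1/2, 1, ℳ[f](s) splits into 3 integrals
∫ over [0, 1/2) of t**(3/2)·t^(s-1) joins the sum
piece [1/2, 1): integrate t*log(t) against the kernel
segment 1 to ∞ holds exp(-t/2); add its integral

(2*2**(2*s)*(2*s + 3)*(s**2 + 2*s + 1)*uppergamma(s, 1/2) - 2*2**s*(2*s + 3) + s*(2*s + 3)*log(2) + 2*s + (2*s + 3)*log(2) + sqrt(2)*(s**2 + 2*s + 1) + 3)/(2*2**s*(2*s + 3)*(s**2 + 2*s + 1))
  Re(s) > -3/2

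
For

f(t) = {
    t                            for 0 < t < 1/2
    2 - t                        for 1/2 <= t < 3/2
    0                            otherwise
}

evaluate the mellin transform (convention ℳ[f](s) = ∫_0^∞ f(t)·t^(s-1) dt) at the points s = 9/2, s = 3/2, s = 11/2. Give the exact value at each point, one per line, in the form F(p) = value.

the 2 pieces separated at 1/2 each add one integral
between 0 and 1/2 the integrand is t·t^(s-1)
segment [1/2, 3/2) carries (2 - t); integrate it

F(9/2) = sqrt(2)*(-26 + 1377*sqrt(3))/3168
F(3/2) = sqrt(2)*(-14 + 33*sqrt(3))/60
F(11/2) = -15*sqrt(2)/4576 + 4617*sqrt(6)/9152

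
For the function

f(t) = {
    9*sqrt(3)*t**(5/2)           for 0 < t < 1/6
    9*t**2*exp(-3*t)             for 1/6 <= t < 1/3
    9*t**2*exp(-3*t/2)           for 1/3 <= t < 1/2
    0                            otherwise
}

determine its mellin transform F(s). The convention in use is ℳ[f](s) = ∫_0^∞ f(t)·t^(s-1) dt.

remove the common scale on t first: t**(5/2) on [0, 1/2); t**2*exp(-t) on [1/2, 1); t**2*exp(-t/2) on [1, 3/2)
undo the shared t-power: sqrt(t) on [0, 1/2); exp(-t) on [1/2, 1); exp(-t/2) on [1, 3/2)
along the cuts 1/6, 1/3, ℳ[f](s) splits into 3 integrals
piece [0, 1/6): integrate 9*sqrt(3)*t**(5/2) against the kernel
[1/6, 1/3) adds the kernel integral of 9*t**2*exp(-3*t)
on [1/3, 1/2): add ∫ 9*t**2*exp(-3*t/2)·t^(s-1) dt

(2**(s + 2)*(2*s + 5)*uppergamma(s + 2, 1/2) - 2**(s + 2)*(2*s + 5)*uppergamma(s + 2, 1) + 2**(2*s + 4)*(2*s + 5)*uppergamma(s + 2, 1/2) - 2**(2*s + 4)*(2*s + 5)*uppergamma(s + 2, 3/4) + sqrt(2))/(4*6**s*(2*s + 5))
  Re(s) > -5/2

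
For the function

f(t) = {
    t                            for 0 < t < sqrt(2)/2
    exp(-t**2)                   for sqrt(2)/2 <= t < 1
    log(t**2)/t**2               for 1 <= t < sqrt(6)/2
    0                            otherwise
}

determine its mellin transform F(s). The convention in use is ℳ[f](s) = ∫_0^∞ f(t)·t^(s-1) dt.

(sqrt(2)/2)**s*(3*2**(s/2)*(s + 1)*(s**2 - 4*s + 4)*uppergamma(s/2, 1/2) - 3*2**(s/2)*(s + 1)*(s**2 - 4*s + 4)*uppergamma(s/2, 1) + 12*2**(s/2)*(s + 1) + 3**(s/2)*s*(s + 1)*(-4*log(2) + 4*log(3)) - 8*3**(s/2)*(s + 1) + 3**(s/2)*(s + 1)*(-8*log(3) + 8*log(2)) + 3*sqrt(2)*(s**2 - 4*s + 4))/(6*(s + 1)*(s**2 - 4*s + 4))
  Re(s) > -1

back out the power substitution: sqrt(t) on [0, 1/2); exp(-t) on [1/2, 1); log(t)/t on [1, 3/2)
the 3 pieces separated at sqrt(2)/2, 1 each add one integral
over [0, sqrt(2)/2), the kernel integral of t enters the sum
segment [sqrt(2)/2, 1) carries exp(-t**2); integrate it
on [1, sqrt(6)/2): add ∫ log(t**2)/t**2·t^(s-1) dt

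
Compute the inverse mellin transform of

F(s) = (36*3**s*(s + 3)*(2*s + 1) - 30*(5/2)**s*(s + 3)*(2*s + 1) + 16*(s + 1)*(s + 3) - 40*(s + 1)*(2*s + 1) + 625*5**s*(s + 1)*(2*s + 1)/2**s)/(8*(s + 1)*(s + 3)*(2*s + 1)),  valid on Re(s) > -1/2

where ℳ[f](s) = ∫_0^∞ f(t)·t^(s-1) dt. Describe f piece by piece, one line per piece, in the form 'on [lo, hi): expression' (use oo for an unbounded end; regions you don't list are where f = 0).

on [0, 1): sqrt(t)
on [1, 5/2): 5*t**3
on [5/2, 3): 3*t/2

decompose at 1, 5/2; ℳ[f](s) sums the 3 pieces' integrals
∫ sqrt(t)·t^(s-1) over [0, 1)
between 1 and 5/2 the integrand is 5*t**3·t^(s-1)
[5/2, 3) adds the kernel integral of 3*t/2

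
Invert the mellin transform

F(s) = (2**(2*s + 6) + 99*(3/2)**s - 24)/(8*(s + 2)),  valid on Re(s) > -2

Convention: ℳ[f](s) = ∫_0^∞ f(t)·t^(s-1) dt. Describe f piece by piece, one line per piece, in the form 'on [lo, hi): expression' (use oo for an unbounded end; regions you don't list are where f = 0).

on [0, 1): 3*t**2
on [1, 3/2): 6*t**2
on [3/2, 4): t**2/2

split f at 1, 3/2: ℳ[f](s) collects 3 kernel integrals
segment 0 to 1 holds 3*t**2; add its integral
∫ over [1, 3/2) of 6*t**2·t^(s-1) joins the sum
on [3/2, 4) integrate f = t**2/2 against the kernel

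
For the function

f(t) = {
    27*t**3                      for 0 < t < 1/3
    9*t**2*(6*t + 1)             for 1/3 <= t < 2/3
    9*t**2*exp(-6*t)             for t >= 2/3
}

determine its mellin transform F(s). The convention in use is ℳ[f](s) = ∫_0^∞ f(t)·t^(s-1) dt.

reversing the common scale on t: t**3 on [0, 1); t**2*(2*t + 1) on [1, 2); t**2*exp(-2*t) on [2, ∞)
undo the shared t-power: t on [0, 1); 2*t + 1 on [1, 2); exp(-2*t) on [2, ∞)
f breaks at 1/3, 2/3 into 3 integrals to sum
on [0, 1/3) integrate f = 27*t**3 against the kernel
on [1/3, 2/3): add ∫ 9*t**2*(6*t + 1)·t^(s-1) dt
over [2/3, ∞), the kernel integral of 9*t**2*exp(-6*t) enters the sum

(80*2**(2*s)*(s + 2) + 16*2**(2*s) - 8*2**s*(s + 2) - 4*2**s + (s + 2)*(s + 3)*uppergamma(s + 2, 4))/(4*6**s*(s + 2)*(s + 3))
  Re(s) > -3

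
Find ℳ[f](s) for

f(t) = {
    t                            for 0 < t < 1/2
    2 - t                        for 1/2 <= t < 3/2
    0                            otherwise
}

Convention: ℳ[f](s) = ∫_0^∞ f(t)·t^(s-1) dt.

(3**s*s + 4*3**s - 2*s - 4)/(2*2**s*s*(s + 1))
  Re(s) > -1

breakpoints 1/2: one integral from each of the 2 segments
piece [0, 1/2): integrate t against the kernel
the [1/2, 3/2) slice contributes ∫ (2 - t)·t^(s-1) dt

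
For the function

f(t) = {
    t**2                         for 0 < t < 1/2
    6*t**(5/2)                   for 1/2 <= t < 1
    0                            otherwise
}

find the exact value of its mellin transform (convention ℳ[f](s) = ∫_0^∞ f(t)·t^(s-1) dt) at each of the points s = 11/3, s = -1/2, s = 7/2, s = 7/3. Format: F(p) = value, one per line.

linearity at 1/2 turns ℳ[f](s) into 2 summed integrals
for t in [0, 1/2): the term is ∫ t**2·t^(s-1)
on [1/2, 1): add ∫ 6*t**(5/2)·t^(s-1) dt

F(11/3) = -9*2**(5/6)/1184 + 3*2**(1/3)/1088 + 36/37
F(-1/2) = sqrt(2)/6 + 9/4
F(7/2) = sqrt(2)/352 + 63/64
F(7/3) = -9*2**(1/6)/232 + 3*2**(2/3)/416 + 36/29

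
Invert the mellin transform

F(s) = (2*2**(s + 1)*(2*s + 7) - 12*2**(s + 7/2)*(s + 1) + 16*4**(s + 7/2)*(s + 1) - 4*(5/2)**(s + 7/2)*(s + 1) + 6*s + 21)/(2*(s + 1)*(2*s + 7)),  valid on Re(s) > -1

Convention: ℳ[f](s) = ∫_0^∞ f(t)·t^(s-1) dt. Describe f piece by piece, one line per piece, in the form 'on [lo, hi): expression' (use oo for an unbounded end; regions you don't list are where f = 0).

on [0, 1): 5*t/2
on [1, 2): t
on [2, 5/2): 3*t**(7/2)
on [5/2, 4): 4*t**(7/2)

along the cuts 1, 2, 5/2, ℳ[f](s) splits into 4 integrals
segment 0 to 1 holds 5*t/2; add its integral
segment 1 to 2 holds t; add its integral
the [2, 5/2) slice contributes ∫ 3*t**(7/2)·t^(s-1) dt
on [5/2, 4): add ∫ 4*t**(7/2)·t^(s-1) dt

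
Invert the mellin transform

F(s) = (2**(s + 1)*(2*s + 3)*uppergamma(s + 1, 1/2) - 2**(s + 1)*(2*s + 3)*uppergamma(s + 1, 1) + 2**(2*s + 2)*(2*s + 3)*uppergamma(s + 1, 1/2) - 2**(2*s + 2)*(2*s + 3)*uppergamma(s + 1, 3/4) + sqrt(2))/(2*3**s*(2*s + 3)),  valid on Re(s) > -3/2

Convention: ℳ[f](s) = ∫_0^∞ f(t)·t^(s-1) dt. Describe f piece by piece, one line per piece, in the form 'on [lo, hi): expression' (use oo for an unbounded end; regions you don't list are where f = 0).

the common scale on t comes off first: sqrt(2)*t**(3/2)/4 on [0, 1); t*exp(-t/2)/2 on [1, 2); t*exp(-t/4)/2 on [2, 3)
peel off the common scale on t: t**(3/2) on [0, 1/2); t*exp(-t) on [1/2, 1); t*exp(-t/2) on [1, 3/2)
undo the shared t-power: sqrt(t) on [0, 1/2); exp(-t) on [1/2, 1); exp(-t/2) on [1, 3/2)
integrate the 3 segments split at 1/3, 2/3, then add the results
piece [0, 1/3): integrate 3*sqrt(6)*t**(3/2)/4 against the kernel
between 1/3 and 2/3 the integrand is 3*t*exp(-3*t/2)/2·t^(s-1)
piece [2/3, 1): integrate 3*t*exp(-3*t/4)/2 against the kernel

on [0, 1/3): 3*sqrt(6)*t**(3/2)/4
on [1/3, 2/3): 3*t*exp(-3*t/2)/2
on [2/3, 1): 3*t*exp(-3*t/4)/2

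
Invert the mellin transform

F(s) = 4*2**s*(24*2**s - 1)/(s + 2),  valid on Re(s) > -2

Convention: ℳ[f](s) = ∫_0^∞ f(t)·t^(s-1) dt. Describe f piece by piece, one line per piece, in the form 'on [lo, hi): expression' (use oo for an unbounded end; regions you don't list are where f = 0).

on [0, 2): 5*t**2
on [2, 4): 6*t**2

decompose at 2; ℳ[f](s) sums the 2 pieces' integrals
segment 0 to 2 holds 5*t**2; add its integral
piece [2, 4): integrate 6*t**2 against the kernel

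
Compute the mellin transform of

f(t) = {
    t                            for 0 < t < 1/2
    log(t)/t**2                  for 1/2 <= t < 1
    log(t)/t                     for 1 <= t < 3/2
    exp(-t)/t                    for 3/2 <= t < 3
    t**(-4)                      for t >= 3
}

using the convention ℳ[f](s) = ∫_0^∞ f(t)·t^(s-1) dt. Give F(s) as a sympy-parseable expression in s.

back out the shared t-power: t**2 on [0, 1/2); log(t)/t on [1/2, 1); log(t) on [1, 3/2); …
along the cuts 1/2, 1, 3/2, 3, ℳ[f](s) splits into 5 integrals
∫ over [0, 1/2) of t·t^(s-1) joins the sum
segment [1/2, 1) carries log(t)/t**2; integrate it
segment 1 to 3/2 holds log(t)/t; add its integral
∫ over [3/2, 3) of exp(-t)/t·t^(s-1) joins the sum
between 3 and ∞ the integrand is t**(-4)·t^(s-1)

2**(1 - s)*(108*2**(s - 1)*(s - 4)*(s - 1)**2*(s + 1)*(-2*s + (s - 1)**2 + 3)*uppergamma(s - 1, 3/2) - 108*2**(s - 1)*(s - 4)*(s - 1)**2*(s + 1)*(-2*s + (s - 1)**2 + 3)*uppergamma(s - 1, 3) - 108*2**(s - 1)*(s - 4)*(s - 1)**2*(s + 1) + 108*2**(s - 1)*(s - 4)*(s + 1)*(-2*s + (s - 1)**2 + 3) - 108*3**(s - 1)*(s - 4)*(s - 1)*(s + 1)*(-2*s + (s - 1)**2 + 3)*log(2) + 108*3**(s - 1)*(s - 4)*(s - 1)*(s + 1)*(-2*s + (s - 1)**2 + 3)*log(3) - 108*3**(s - 1)*(s - 4)*(s + 1)*(-2*s + (s - 1)**2 + 3) - 4*6**(s - 1)*(s - 1)**2*(s + 1)*(-2*s + (s - 1)**2 + 3) + 216*(s - 4)*(s - 1)**3*(s + 1)*log(2) - 216*(s - 4)*(s - 1)**2*(s + 1)*log(2) + 216*(s - 4)*(s - 1)**2*(s + 1) + 27*(s - 4)*(s - 1)**2*(-2*s + (s - 1)**2 + 3))/(108*(s - 4)*(s - 1)**2*(s + 1)*(-2*s + (s - 1)**2 + 3))
  -1 < Re(s) < 4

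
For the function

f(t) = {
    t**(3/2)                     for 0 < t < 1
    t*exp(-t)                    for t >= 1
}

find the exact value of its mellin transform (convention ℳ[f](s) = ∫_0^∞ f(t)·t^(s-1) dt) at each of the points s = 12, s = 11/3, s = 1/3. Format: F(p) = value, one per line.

F(12) = 2/27 + 1302061345*exp(-1)
F(11/3) = 6/31 + uppergamma(14/3, 1)
F(1/3) = uppergamma(4/3, 1) + 6/11

remove the shared t-power first: sqrt(t) on [0, 1); exp(-t) on [1, ∞)
linearity at 1 turns ℳ[f](s) into 2 summed integrals
the [0, 1) slice contributes ∫ t**(3/2)·t^(s-1) dt
between 1 and ∞ the integrand is t*exp(-t)·t^(s-1)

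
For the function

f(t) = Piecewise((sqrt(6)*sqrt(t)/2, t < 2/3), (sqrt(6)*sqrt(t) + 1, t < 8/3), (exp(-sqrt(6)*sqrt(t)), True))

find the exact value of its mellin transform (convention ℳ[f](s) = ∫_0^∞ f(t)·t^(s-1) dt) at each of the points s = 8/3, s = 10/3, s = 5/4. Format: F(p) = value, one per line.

remove the common scale on t first: sqrt(t) on [0, 1); 2*sqrt(t) + 1 on [1, 4); exp(-2*sqrt(t)) on [4, ∞)
back out the power substitution: t on [0, 1); 2*t + 1 on [1, 2); exp(-2*t) on [2, ∞)
f breaks at 2/3, 8/3 into 3 integrals to sum
between 0 and 2/3 the integrand is sqrt(6)*sqrt(t)/2·t^(s-1)
∫ over [2/3, 8/3) of (sqrt(6)*sqrt(t) + 1)·t^(s-1) joins the sum
the [8/3, ∞) slice contributes ∫ exp(-sqrt(6)*sqrt(t))·t^(s-1) dt

F(8/3) = 3**(1/3)*(-210*2**(2/3) + 19*2**(1/3)*uppergamma(16/3, 4) + 31872)/2052
F(10/3) = 3**(2/3)*(-4128*2**(1/3) + 115*2**(2/3)*uppergamma(20/3, 4) + 1265664)/74520
F(5/4) = 2**(1/4)*3**(3/4)*(sqrt(2)*(105*sqrt(pi)*exp(4)*erfc(2) + 1540)/2520 + (-768 + 6912*sqrt(2))*exp(4)/2520)*exp(-4)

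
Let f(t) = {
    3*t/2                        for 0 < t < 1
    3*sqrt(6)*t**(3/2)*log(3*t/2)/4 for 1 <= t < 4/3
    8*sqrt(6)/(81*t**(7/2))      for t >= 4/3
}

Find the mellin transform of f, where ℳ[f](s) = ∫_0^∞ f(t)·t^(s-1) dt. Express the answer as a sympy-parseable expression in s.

sqrt(2)*(32*2**(2*s)*(s + 1)*(2*s - 7)*(2*s + 1)*log(2) + 64*2**(2*s)*(s + 1)*(2*s - 7)*log(2) - 2**(2*s)*(s + 1)*(8*s + (2*s + 1)**2 + 8) - 2**(2*s + 6)*(s + 1)*(2*s - 7) + 3**(s + 1/2)*(s + 1)*(2*s - 7)*(2*s + 1)*(-12*log(3) + 12*log(2)) + 3**(s + 1/2)*(s + 1)*(2*s - 7)*(-24*log(3) + 24*log(2)) + 2*3**(s + 1/2)*sqrt(6)*(2*s - 7)*(8*s + (2*s + 1)**2 + 8) + 8*3**(s + 3/2)*(s + 1)*(2*s - 7))/(8*3**s*(s + 1)*(2*s - 7)*(8*s + (2*s + 1)**2 + 8))
  -1 < Re(s) < 7/2

remove the common scale on t first: t on [0, 3/2); t**(3/2)*log(t) on [3/2, 2); t**(-7/2) on [2, ∞)
invert the shared t-power to get sqrt(t) on [0, 3/2); t*log(t) on [3/2, 2); t**(-4) on [2, ∞)
f breaks at 1, 4/3 into 3 integrals to sum
for t in [0, 1): the term is ∫ 3*t/2·t^(s-1)
piece [1, 4/3): integrate 3*sqrt(6)*t**(3/2)*log(3*t/2)/4 against the kernel
∫ over [4/3, ∞) of 8*sqrt(6)/(81*t**(7/2))·t^(s-1) joins the sum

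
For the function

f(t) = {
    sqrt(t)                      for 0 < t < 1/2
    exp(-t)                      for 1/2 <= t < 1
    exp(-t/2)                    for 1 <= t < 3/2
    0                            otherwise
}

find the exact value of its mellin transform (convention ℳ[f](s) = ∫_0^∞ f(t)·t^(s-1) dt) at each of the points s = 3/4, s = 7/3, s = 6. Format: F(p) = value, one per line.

summing 3 kernel integrals split by 1/2, 1 yields ℳ[f](s)
between 0 and 1/2 the integrand is sqrt(t)·t^(s-1)
over [1/2, 1), the kernel integral of exp(-t) enters the sum
∫ exp(-t/2)·t^(s-1) over [1, 3/2)

F(3/4) = -2**(3/4)*uppergamma(3/4, 3/4) - uppergamma(3/4, 1) + 2**(3/4)/5 + uppergamma(3/4, 1/2) + 2**(3/4)*uppergamma(3/4, 1/2)
F(7/3) = -4*2**(1/3)*uppergamma(7/3, 3/4) - uppergamma(7/3, 1) + 3*2**(1/6)/68 + uppergamma(7/3, 1/2) + 4*2**(1/3)*uppergamma(7/3, 1/2)
F(6) = -260103*exp(-3/4)/16 - 326*exp(-1) + sqrt(2)/832 + 411515*exp(-1/2)/32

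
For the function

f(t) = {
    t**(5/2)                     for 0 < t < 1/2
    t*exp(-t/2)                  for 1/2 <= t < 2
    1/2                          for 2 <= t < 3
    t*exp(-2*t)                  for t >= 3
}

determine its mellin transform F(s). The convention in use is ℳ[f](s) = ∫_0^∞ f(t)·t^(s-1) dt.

(2*24**s*s*(2*s + 5)*uppergamma(s + 1, 1/4) - 2*24**s*s*(2*s + 5)*uppergamma(s + 1, 1) - 24**s*(2*s + 5)/2 + 36**s*(2*s + 5)/2 + 6**s*s*(2*s + 5)*uppergamma(s + 1, 6)/2 + sqrt(2)*6**s*s/4)/(12**s*s*(2*s + 5))
  Re(s) > -5/2

peel off the shared t-power: t**(3/2) on [0, 1/2); exp(-t/2) on [1/2, 2); 1/(2*t) on [2, 3); …
integrate the 4 segments split at 1/2, 2, 3, then add the results
segment 0 to 1/2 holds t**(5/2); add its integral
∫ t*exp(-t/2)·t^(s-1) over [1/2, 2)
on [2, 3) integrate f = 1/2 against the kernel
piece [3, ∞): integrate t*exp(-2*t) against the kernel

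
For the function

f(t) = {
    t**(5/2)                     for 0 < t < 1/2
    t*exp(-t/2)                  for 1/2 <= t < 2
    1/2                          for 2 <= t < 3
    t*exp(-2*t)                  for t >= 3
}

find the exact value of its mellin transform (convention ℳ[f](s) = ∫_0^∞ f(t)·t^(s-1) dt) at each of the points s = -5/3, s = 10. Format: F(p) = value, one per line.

F(-5/3) = -2**(1/3)*uppergamma(-2/3, 1)/2 - 3**(1/3)/30 + 2**(2/3)*uppergamma(-2/3, 6) + 3*2**(1/3)/40 + 3*2**(1/6)/5 + 2**(1/3)*uppergamma(-2/3, 1/4)/2
F(10) = -20201678848*exp(-1) + sqrt(2)/102400 + 5474871*exp(-6)/8 + 11605/4 + 4885809916361*exp(-1/4)/512

peel off the shared t-power: t**(3/2) on [0, 1/2); exp(-t/2) on [1/2, 2); 1/(2*t) on [2, 3); …
summing 4 kernel integrals split by 1/2, 2, 3 yields ℳ[f](s)
between 0 and 1/2 the integrand is t**(5/2)·t^(s-1)
∫ over [1/2, 2) of t*exp(-t/2)·t^(s-1) joins the sum
for t in [2, 3): the term is ∫ 1/2·t^(s-1)
segment 3 to ∞ holds t*exp(-2*t); add its integral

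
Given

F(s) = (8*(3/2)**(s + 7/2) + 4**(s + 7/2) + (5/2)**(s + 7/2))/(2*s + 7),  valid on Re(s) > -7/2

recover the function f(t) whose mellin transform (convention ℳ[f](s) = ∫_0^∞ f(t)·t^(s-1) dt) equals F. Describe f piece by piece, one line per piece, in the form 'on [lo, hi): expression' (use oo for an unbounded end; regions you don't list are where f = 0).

on [0, 3/2): 5*t**(7/2)
on [3/2, 5/2): t**(7/2)
on [5/2, 4): t**(7/2)/2

linearity at 3/2, 5/2 turns ℳ[f](s) into 3 summed integrals
∫ over [0, 3/2) of 5*t**(7/2)·t^(s-1) joins the sum
for t in [3/2, 5/2): the term is ∫ t**(7/2)·t^(s-1)
on [5/2, 4): add ∫ t**(7/2)/2·t^(s-1) dt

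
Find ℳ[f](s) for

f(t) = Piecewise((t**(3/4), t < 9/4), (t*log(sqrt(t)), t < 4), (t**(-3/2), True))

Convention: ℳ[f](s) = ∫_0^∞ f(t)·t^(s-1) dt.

peel off the shared t-power: t**(1/4) on [0, 9/4); sqrt(t)*log(sqrt(t)) on [9/4, 4); t**(-2) on [4, ∞)
back out the power substitution: sqrt(t) on [0, 3/2); t*log(t) on [3/2, 2); t**(-4) on [2, ∞)
decompose at 9/4, 4; ℳ[f](s) sums the 3 pieces' integrals
∫ over [0, 9/4) of t**(3/4)·t^(s-1) joins the sum
piece [9/4, 4): integrate t*log(sqrt(t)) against the kernel
∫ over [4, ∞) of t**(-3/2)·t^(s-1) joins the sum

(32*16**s*(2*s - 3)*(2*s + 1)*(4*s + 3)*log(2) + 32*16**s*(2*s - 3)*(4*s + 3)*log(2) - 16**s*(4*s + 3)*(4*s + (2*s + 1)**2 + 3) - 32*2**(4*s)*(2*s - 3)*(4*s + 3) + 18*3**(2*s)*(2*s - 3)*(4*s + 3) + 12*3**(2*s)*sqrt(6)*(2*s - 3)*(4*s + (2*s + 1)**2 + 3) + 9**s*(2*s - 3)*(2*s + 1)*(4*s + 3)*(-18*log(3) + 18*log(2)) + 9**s*(2*s - 3)*(4*s + 3)*(-18*log(3) + 18*log(2)))/(4*2**(2*s)*(2*s - 3)*(4*s + 3)*(4*s + (2*s + 1)**2 + 3))
  -3/4 < Re(s) < 3/2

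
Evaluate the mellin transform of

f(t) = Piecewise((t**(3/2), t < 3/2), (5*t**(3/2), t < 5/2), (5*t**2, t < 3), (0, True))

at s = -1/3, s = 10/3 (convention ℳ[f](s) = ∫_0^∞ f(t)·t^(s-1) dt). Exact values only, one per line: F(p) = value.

along the cuts 3/2, 5/2, ℳ[f](s) splits into 3 integrals
∫ t**(3/2)·t^(s-1) over [0, 3/2)
segment 3/2 to 5/2 holds 5*t**(3/2); add its integral
between 5/2 and 3 the integrand is 5*t**2·t^(s-1)

F(-1/3) = -15*2**(1/3)*5**(2/3)/4 - 18*2**(5/6)*3**(1/6)/7 + 75*2**(5/6)*5**(1/6)/14 + 9*3**(2/3)
F(10/3) = -46875*2**(2/3)*5**(1/3)/1024 - 243*2**(1/6)*3**(5/6)/116 + 9375*2**(1/6)*5**(5/6)/464 + 3645*3**(1/3)/16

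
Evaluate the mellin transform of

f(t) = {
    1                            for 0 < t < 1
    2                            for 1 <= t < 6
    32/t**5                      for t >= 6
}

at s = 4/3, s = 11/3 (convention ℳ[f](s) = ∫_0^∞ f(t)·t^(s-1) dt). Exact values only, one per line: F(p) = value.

F(4/3) = -3/4 + 2675*6**(1/3)/297
F(11/3) = -3/11 + 3910*6**(2/3)/33

the common scale on t comes off first: 1 on [0, 1/2); 2 on [1/2, 3); t**(-5) on [3, ∞)
remove the shared t-power first: t on [0, 1/2); 2*t on [1/2, 3); t**(-4) on [3, ∞)
the 3 pieces separated at 1, 6 each add one integral
the [0, 1) slice contributes ∫ 1·t^(s-1) dt
on [1, 6) integrate f = 2 against the kernel
on [6, ∞) integrate f = 32/t**5 against the kernel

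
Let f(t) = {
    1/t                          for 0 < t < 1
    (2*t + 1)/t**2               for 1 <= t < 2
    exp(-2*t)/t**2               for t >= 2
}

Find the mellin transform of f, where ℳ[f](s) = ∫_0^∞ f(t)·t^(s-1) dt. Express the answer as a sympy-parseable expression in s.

peel off the shared t-power: 1 on [0, 1); (2*t + 1)/t on [1, 2); exp(-2*t)/t on [2, ∞)
undo the shared t-power: t on [0, 1); 2*t + 1 on [1, 2); exp(-2*t) on [2, ∞)
integrate the 3 segments split at 1, 2, then add the results
on [0, 1): add ∫ 1/t·t^(s-1) dt
segment 1 to 2 holds (2*t + 1)/t**2; add its integral
∫ exp(-2*t)/t**2·t^(s-1) over [2, ∞)

(8*2**s*(2 - s) - 4*2**s + 5*4**s*(s - 2) + 4**s + 16*(s - 2)*(s - 1)*uppergamma(s - 2, 4))/(4*2**s*(s - 2)*(s - 1))
  Re(s) > 1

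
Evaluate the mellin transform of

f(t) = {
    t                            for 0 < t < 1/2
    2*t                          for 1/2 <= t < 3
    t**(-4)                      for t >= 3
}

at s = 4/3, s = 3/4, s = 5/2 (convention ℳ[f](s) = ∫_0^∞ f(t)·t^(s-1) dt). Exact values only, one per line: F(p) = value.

slice at 1/2, 3, transform all 3 pieces, and sum them
∫ t·t^(s-1) over [0, 1/2)
for t in [1/2, 3): the term is ∫ 2*t·t^(s-1)
between 3 and ∞ the integrand is t**(-4)·t^(s-1)

F(4/3) = 2**(2/3)*(-54 + 3895*6**(1/3))/1008
F(3/4) = 2**(1/4)*(-1053 + 12650*6**(3/4))/7371
F(5/2) = sqrt(2)*(-27 + 11720*sqrt(6))/1512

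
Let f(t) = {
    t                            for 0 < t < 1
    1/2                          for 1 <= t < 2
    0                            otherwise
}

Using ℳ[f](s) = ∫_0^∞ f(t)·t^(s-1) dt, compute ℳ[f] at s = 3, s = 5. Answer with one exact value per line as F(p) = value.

F(3) = 17/12
F(5) = 49/15

cuts at 1: linearity sums the 2 kernel integrals
∫ over [0, 1) of t·t^(s-1) joins the sum
∫ over [1, 2) of 1/2·t^(s-1) joins the sum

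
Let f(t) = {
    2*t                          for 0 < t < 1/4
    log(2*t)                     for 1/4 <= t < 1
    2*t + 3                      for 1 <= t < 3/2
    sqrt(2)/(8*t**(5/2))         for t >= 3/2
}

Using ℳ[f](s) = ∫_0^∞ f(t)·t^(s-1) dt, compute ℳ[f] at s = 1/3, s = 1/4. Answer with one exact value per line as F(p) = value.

F(1/3) = -39/2 + 2**(2/3)*3**(5/6)/117 + log(2**(3*2**(1/3)/2 + 3)) + 75*2**(1/3)/16 + 45*12**(1/3)/8
F(1/4) = -148/5 + 2*6**(3/4)/243 + log(2**(2*sqrt(2) + 4)) + 41*sqrt(2)/5 + 36*2**(3/4)*3**(1/4)/5

reversing the common scale on t: t on [0, 1/2); log(t) on [1/2, 2); t + 3 on [2, 3); …
along the cuts 1/4, 1, 3/2, ℳ[f](s) splits into 4 integrals
piece [0, 1/4): integrate 2*t against the kernel
∫ log(2*t)·t^(s-1) over [1/4, 1)
over [1, 3/2), the kernel integral of (2*t + 3) enters the sum
∫ sqrt(2)/(8*t**(5/2))·t^(s-1) over [3/2, ∞)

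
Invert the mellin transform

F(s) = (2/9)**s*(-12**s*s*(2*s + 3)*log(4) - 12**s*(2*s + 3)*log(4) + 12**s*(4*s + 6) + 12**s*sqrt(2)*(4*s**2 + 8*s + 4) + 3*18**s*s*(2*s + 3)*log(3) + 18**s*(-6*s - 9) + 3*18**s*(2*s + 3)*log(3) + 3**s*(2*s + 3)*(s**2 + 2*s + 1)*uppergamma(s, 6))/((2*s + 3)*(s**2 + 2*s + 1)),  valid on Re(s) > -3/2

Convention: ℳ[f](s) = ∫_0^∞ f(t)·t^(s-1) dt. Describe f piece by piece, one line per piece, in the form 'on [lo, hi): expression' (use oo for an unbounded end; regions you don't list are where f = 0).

on [0, 8/3): 3*sqrt(3)*t**(3/2)/8
on [8/3, 4): 3*t*log(3*t/4)/4
on [4, oo): exp(-3*t/2)

peel off the common scale on t: 3*sqrt(6)*t**(3/2)/4 on [0, 4/3); 3*t*log(3*t/2)/2 on [4/3, 2); exp(-3*t) on [2, ∞)
back out the common scale on t: t**(3/2) on [0, 2); t*log(t) on [2, 3); exp(-2*t) on [3, ∞)
slice at 8/3, 4, transform all 3 pieces, and sum them
over [0, 8/3), the kernel integral of 3*sqrt(3)*t**(3/2)/8 enters the sum
∫ 3*t*log(3*t/4)/4·t^(s-1) over [8/3, 4)
∫ over [4, ∞) of exp(-3*t/2)·t^(s-1) joins the sum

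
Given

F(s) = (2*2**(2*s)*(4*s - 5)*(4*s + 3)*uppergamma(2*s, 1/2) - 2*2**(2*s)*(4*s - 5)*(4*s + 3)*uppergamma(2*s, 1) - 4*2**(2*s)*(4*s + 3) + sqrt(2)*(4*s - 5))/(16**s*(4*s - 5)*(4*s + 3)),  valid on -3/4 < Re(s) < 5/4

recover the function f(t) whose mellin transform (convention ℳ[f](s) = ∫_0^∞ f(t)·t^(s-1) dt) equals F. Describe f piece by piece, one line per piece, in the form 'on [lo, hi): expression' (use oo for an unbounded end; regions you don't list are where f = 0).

on [0, 1/16): 2*sqrt(2)*t**(3/4)
on [1/16, 1/4): exp(-2*sqrt(t))
on [1/4, oo): sqrt(2)/(8*t**(5/4))

peel off the power substitution: 2*sqrt(2)*t**(3/2) on [0, 1/4); exp(-2*t) on [1/4, 1/2); sqrt(2)/(8*t**(5/2)) on [1/2, ∞)
back out the common scale on t: t**(3/2) on [0, 1/2); exp(-t) on [1/2, 1); t**(-5/2) on [1, ∞)
f breaks at 1/16, 1/4 into 3 integrals to sum
for t in [0, 1/16): the term is ∫ 2*sqrt(2)*t**(3/4)·t^(s-1)
on [1/16, 1/4): add ∫ exp(-2*sqrt(t))·t^(s-1) dt
[1/4, ∞) adds the kernel integral of sqrt(2)/(8*t**(5/4))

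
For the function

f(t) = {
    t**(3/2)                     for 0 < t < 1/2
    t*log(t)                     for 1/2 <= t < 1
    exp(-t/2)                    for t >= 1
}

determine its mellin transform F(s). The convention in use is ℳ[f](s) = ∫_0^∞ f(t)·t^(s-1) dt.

(2*2**(2*s)*(2*s + 3)*(s**2 + 2*s + 1)*uppergamma(s, 1/2) - 2*2**s*(2*s + 3) + s*(2*s + 3)*log(2) + 2*s + (2*s + 3)*log(2) + sqrt(2)*(s**2 + 2*s + 1) + 3)/(2*2**s*(2*s + 3)*(s**2 + 2*s + 1))
  Re(s) > -3/2

breakpoints 1/2, 1: one integral from each of the 3 segments
on [0, 1/2) integrate f = t**(3/2) against the kernel
∫ over [1/2, 1) of t*log(t)·t^(s-1) joins the sum
piece [1, ∞): integrate exp(-t/2) against the kernel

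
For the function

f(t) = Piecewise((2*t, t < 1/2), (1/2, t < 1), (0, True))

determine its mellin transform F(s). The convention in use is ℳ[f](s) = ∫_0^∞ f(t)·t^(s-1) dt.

remove the common scale on t first: t on [0, 1); 1/2 on [1, 2)
linearity at 1/2 turns ℳ[f](s) into 2 summed integrals
∫ 2*t·t^(s-1) over [0, 1/2)
segment 1/2 to 1 holds 1/2; add its integral

(2**s*(s + 1) + s - 1)/(2*2**s*s*(s + 1))
  Re(s) > -1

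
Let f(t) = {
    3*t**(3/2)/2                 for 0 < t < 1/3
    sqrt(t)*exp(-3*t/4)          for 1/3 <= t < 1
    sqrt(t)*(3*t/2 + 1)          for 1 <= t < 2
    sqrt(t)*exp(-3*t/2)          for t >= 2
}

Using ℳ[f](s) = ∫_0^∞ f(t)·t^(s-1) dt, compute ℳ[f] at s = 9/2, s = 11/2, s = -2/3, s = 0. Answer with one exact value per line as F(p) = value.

the shared t-power comes off first: 3*t/2 on [0, 1/3); exp(-3*t/4) on [1/3, 1); 3*t/2 + 1 on [1, 2); …
remove the common scale on t first: t on [0, 1/2); exp(-t/2) on [1/2, 3/2); t + 1 on [3/2, 3); …
decompose at 1/3, 1, 2; ℳ[f](s) sums the 4 pieces' integrals
segment 0 to 1/3 holds 3*t**(3/2)/2; add its integral
on [1/3, 1): add ∫ sqrt(t)*exp(-3*t/4)·t^(s-1) dt
segment 1 to 2 holds sqrt(t)*(3*t/2 + 1); add its integral
between 2 and ∞ the integrand is sqrt(t)*exp(-3*t/2)·t^(s-1)

F(9/2) = -17324*exp(-3/4)/81 + 4192*exp(-3)/81 + 80009/3645 + 31556*exp(-1/4)/243
F(11/2) = -346804*exp(-3/4)/243 + 47104*exp(-3)/243 + 384913/10206 + 631124*exp(-1/4)/729
F(-2/3) = 3**(1/6)*(-4*6**(5/6) - 5*2**(2/3)*uppergamma(-1/6, 3/4) + 5*2**(5/6)*uppergamma(-1/6, 3) + 6 + 5*2**(2/3)*uppergamma(-1/6, 1/4) + 14*3**(5/6))/10
F(0) = sqrt(3)*(-9*sqrt(3) - 6*sqrt(pi)*erfc(sqrt(3)/2) + 3*sqrt(2)*sqrt(pi)*erfc(sqrt(3)) + 1 + 6*sqrt(pi)*erfc(1/2) + 12*sqrt(6))/9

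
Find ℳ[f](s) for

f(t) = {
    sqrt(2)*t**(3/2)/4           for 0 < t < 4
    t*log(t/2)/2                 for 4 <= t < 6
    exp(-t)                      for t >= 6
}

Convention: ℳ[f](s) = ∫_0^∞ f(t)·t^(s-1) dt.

strip the common scale on t: t**(3/2) on [0, 2); t*log(t) on [2, 3); exp(-2*t) on [3, ∞)
cuts at 4, 6: linearity sums the 3 kernel integrals
the [0, 4) slice contributes ∫ sqrt(2)*t**(3/2)/4·t^(s-1) dt
segment [4, 6) carries t*log(t/2)/2; integrate it
between 6 and ∞ the integrand is exp(-t)·t^(s-1)

(-12**s*s*(2*s + 3)*log(4) - 12**s*(2*s + 3)*log(4) + 12**s*(4*s + 6) + 12**s*sqrt(2)*(4*s**2 + 8*s + 4) + 3*18**s*s*(2*s + 3)*log(3) + 18**s*(-6*s - 9) + 3*18**s*(2*s + 3)*log(3) + 3**s*(2*s + 3)*(s**2 + 2*s + 1)*uppergamma(s, 6))/(3**s*(2*s + 3)*(s**2 + 2*s + 1))
  Re(s) > -3/2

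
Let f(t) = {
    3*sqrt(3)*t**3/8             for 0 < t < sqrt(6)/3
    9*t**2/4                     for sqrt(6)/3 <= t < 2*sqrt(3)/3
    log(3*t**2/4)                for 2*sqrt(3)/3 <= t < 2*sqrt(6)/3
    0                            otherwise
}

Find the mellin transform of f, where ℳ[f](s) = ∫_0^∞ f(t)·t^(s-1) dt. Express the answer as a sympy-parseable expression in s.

2**s*(sqrt(6)/6)**s*(12*2**(s/2)*s**2*(s + 3) + 8*2**(s/2)*(s + 2)*(s + 3) + 4*2**s*s*(s + 2)*(s + 3)*log(2) - 8*2**s*(s + 2)*(s + 3) + sqrt(2)*s**2*(s + 2) - 6*s**2*(s + 3))/(4*s**2*(s + 2)*(s + 3))
  Re(s) > -3

undo the common scale on t: 3*sqrt(3)*t**3 on [0, sqrt(6)/6); 9*t**2 on [sqrt(6)/6, sqrt(3)/3); log(3*t**2) on [sqrt(3)/3, sqrt(6)/3)
remove the power substitution first: 3*sqrt(3)*t**(3/2) on [0, 1/6); 9*t on [1/6, 1/3); log(3*t) on [1/3, 2/3)
reversing the common scale on t: t**(3/2) on [0, 1/2); 3*t on [1/2, 1); log(t) on [1, 2)
decompose at sqrt(6)/3, 2*sqrt(3)/3; ℳ[f](s) sums the 3 pieces' integrals
∫ 3*sqrt(3)*t**3/8·t^(s-1) over [0, sqrt(6)/3)
on [sqrt(6)/3, 2*sqrt(3)/3) integrate f = 9*t**2/4 against the kernel
between 2*sqrt(3)/3 and 2*sqrt(6)/3 the integrand is log(3*t**2/4)·t^(s-1)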